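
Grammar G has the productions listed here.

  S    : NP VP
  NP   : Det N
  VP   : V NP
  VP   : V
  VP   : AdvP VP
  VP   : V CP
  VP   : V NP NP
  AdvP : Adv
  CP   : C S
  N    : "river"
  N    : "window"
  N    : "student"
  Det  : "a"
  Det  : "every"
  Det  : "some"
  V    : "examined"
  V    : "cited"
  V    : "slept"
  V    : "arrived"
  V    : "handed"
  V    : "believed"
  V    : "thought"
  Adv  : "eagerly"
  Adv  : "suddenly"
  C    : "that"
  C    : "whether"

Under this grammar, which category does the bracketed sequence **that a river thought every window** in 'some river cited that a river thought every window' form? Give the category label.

CP

S
  NP
    Det: some
    N: river
  VP
    V: cited
    CP
      C: that
      S
        NP
          Det: a
          N: river
        VP
          V: thought
          NP
            Det: every
            N: window
The span 'that a river thought every window' is the CP node built by CP → C S.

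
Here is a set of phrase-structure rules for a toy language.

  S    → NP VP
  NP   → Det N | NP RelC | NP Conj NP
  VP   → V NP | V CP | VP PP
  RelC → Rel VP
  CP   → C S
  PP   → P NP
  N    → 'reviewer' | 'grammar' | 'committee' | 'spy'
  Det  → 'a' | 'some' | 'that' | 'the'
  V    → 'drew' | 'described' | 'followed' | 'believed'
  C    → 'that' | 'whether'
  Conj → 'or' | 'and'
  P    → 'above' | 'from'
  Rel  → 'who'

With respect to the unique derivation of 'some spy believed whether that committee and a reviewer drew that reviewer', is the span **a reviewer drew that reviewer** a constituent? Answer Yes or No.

[S [NP [Det some] [N spy]] [VP [V believed] [CP [C whether] [S [NP [NP [Det that] [N committee]] [Conj and] [NP [Det a] [N reviewer]]] [VP [V drew] [NP [Det that] [N reviewer]]]]]]]
The smallest constituent containing 'a reviewer drew that reviewer' is the S spanning 'that committee and a reviewer drew that reviewer'; no single node in the tree dominates exactly the given words.

No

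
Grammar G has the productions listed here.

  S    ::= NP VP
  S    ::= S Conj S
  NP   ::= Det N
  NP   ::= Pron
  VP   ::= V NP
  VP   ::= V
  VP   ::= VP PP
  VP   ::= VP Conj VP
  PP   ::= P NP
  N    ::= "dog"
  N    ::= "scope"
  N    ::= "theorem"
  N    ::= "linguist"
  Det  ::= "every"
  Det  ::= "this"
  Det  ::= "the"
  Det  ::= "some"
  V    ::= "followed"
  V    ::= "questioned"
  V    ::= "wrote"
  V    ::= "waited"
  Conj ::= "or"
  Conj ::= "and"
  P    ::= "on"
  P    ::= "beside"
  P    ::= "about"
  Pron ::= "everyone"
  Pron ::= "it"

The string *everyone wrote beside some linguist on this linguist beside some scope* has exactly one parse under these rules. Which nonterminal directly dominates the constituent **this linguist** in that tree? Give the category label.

S
  NP
    Pron: everyone
  VP
    VP
      VP
        VP
          V: wrote
        PP
          P: beside
          NP
            Det: some
            N: linguist
      PP
        P: on
        NP
          Det: this
          N: linguist
    PP
      P: beside
      NP
        Det: some
        N: scope
The span 'this linguist' is the NP node built by NP → Det N.
Its mother is the PP built by PP → P NP.

PP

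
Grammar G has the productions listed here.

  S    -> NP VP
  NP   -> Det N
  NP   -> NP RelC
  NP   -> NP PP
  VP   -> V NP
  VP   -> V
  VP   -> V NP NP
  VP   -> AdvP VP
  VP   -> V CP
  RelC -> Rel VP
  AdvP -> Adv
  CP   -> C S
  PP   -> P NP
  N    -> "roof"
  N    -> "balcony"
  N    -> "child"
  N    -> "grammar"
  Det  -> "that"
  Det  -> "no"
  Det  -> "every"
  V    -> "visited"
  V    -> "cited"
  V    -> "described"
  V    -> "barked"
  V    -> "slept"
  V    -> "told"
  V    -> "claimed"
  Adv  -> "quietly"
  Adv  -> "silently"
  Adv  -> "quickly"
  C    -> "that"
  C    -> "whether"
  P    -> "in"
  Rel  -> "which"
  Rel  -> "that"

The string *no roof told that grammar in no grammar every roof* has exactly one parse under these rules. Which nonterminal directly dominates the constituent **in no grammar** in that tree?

[S [NP [Det no] [N roof]] [VP [V told] [NP [NP [Det that] [N grammar]] [PP [P in] [NP [Det no] [N grammar]]]] [NP [Det every] [N roof]]]]
The span 'in no grammar' is the PP node built by PP → P NP.
Its mother is the NP built by NP → NP PP.

NP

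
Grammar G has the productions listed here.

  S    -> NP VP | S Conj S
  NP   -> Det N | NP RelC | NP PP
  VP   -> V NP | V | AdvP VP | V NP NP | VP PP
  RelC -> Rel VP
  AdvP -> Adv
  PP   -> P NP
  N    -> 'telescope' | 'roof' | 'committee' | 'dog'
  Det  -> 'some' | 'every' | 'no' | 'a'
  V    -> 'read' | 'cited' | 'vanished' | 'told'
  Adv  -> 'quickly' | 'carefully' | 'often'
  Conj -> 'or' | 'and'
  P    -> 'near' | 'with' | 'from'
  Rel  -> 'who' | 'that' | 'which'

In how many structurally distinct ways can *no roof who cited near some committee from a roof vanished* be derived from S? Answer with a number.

5

Two of the 5 distinct bracketings:
[S [NP [NP [Det no] [N roof]] [RelC [Rel who] [VP [VP [V cited]] [PP [P near] [NP [NP [Det some] [N committee]] [PP [P from] [NP [Det a] [N roof]]]]]]]] [VP [V vanished]]]
[S [NP [NP [Det no] [N roof]] [RelC [Rel who] [VP [VP [VP [V cited]] [PP [P near] [NP [Det some] [N committee]]]] [PP [P from] [NP [Det a] [N roof]]]]]] [VP [V vanished]]]
The difference turns on whether NP → NP PP is used at the relevant span, versus an alternative expansion of NP.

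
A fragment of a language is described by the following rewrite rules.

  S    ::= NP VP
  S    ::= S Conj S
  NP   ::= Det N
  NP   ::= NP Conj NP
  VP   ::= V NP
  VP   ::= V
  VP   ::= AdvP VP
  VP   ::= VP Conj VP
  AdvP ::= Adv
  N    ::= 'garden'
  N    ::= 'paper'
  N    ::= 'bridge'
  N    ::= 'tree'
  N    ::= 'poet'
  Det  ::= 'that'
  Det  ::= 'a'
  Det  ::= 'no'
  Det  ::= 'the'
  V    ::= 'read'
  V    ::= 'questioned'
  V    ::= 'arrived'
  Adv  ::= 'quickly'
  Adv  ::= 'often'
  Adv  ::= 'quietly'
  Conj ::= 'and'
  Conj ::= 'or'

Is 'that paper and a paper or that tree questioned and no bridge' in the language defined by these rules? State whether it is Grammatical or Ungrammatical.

For S → NP VP, every NP-prefix leaves a non-VP remainder: after 'that paper' the remainder is not a VP; after 'that paper and a paper' the remainder is not a VP; after 'that paper and a paper or that tree' the remainder is not a VP. The alternative S rule S → S Conj S likewise has no satisfying split.

Ungrammatical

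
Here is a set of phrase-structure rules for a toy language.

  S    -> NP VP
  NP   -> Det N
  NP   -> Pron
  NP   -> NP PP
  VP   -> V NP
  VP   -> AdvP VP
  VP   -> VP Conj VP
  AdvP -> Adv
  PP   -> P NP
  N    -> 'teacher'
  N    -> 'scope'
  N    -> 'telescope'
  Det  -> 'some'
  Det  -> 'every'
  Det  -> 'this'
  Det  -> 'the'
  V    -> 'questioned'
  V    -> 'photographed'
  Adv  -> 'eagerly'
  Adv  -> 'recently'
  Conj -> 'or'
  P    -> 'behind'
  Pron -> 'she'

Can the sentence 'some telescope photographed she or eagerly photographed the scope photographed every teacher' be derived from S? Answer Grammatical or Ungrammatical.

For S → NP VP, the only prefix that parses as NP is 'some telescope', but the remainder 'photographed she or eagerly photographed the scope photographed every teacher' is not a VP under these rules.

Ungrammatical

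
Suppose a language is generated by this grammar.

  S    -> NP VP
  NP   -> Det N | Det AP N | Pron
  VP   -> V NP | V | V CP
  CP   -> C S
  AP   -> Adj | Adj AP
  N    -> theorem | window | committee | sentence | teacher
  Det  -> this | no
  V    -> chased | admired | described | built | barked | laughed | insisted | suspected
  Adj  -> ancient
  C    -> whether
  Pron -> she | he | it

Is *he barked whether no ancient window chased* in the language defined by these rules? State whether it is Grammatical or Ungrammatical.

[S [NP [Pron he]] [VP [V barked] [CP [C whether] [S [NP [Det no] [AP [Adj ancient]] [N window]] [VP [V chased]]]]]]
Every word is introduced by a lexical rule and the phrasal rules combine the resulting categories into a single S.

Grammatical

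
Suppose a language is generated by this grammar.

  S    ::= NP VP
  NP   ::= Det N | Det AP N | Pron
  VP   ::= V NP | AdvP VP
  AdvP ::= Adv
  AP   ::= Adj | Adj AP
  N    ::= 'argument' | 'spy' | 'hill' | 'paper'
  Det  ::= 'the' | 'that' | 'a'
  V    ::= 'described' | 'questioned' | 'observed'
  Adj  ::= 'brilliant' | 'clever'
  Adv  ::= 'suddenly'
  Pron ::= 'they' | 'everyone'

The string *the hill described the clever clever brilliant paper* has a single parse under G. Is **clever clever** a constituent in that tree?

[S [NP [Det the] [N hill]] [VP [V described] [NP [Det the] [AP [Adj clever] [AP [Adj clever] [AP [Adj brilliant]]]] [N paper]]]]
The smallest constituent containing 'clever clever' is the AP spanning 'clever clever brilliant'; no single node in the tree dominates exactly the given words.

No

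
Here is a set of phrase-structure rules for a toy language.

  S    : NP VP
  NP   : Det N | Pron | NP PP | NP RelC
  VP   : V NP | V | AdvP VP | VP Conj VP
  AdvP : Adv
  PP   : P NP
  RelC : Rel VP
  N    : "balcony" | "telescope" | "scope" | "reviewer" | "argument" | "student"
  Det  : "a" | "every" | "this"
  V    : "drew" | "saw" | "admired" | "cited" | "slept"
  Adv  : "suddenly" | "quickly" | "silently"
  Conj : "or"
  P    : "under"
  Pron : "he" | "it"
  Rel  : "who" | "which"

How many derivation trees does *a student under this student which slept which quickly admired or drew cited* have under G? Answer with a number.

6

Two of the 6 distinct bracketings:
[S [NP [NP [Det a] [N student]] [PP [P under] [NP [NP [NP [Det this] [N student]] [RelC [Rel which] [VP [V slept]]]] [RelC [Rel which] [VP [AdvP [Adv quickly]] [VP [VP [V admired]] [Conj or] [VP [V drew]]]]]]]] [VP [V cited]]]
[S [NP [NP [Det a] [N student]] [PP [P under] [NP [NP [NP [Det this] [N student]] [RelC [Rel which] [VP [V slept]]]] [RelC [Rel which] [VP [VP [AdvP [Adv quickly]] [VP [V admired]]] [Conj or] [VP [V drew]]]]]]] [VP [V cited]]]
The trees differ in how a recursive rule is bracketed over the same span.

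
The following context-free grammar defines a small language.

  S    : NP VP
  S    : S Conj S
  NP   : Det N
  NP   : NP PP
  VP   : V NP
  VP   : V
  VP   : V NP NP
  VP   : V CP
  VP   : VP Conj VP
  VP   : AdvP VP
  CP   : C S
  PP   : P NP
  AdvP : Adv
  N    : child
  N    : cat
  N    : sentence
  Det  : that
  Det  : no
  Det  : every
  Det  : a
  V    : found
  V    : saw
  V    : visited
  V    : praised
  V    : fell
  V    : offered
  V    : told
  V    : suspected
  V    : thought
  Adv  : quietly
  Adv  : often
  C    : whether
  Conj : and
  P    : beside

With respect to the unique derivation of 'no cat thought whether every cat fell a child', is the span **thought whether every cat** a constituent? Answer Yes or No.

No

[S [NP [Det no] [N cat]] [VP [V thought] [CP [C whether] [S [NP [Det every] [N cat]] [VP [V fell] [NP [Det a] [N child]]]]]]]
The smallest constituent containing 'thought whether every cat' is the VP spanning 'thought whether every cat fell a child'; no single node in the tree dominates exactly the given words.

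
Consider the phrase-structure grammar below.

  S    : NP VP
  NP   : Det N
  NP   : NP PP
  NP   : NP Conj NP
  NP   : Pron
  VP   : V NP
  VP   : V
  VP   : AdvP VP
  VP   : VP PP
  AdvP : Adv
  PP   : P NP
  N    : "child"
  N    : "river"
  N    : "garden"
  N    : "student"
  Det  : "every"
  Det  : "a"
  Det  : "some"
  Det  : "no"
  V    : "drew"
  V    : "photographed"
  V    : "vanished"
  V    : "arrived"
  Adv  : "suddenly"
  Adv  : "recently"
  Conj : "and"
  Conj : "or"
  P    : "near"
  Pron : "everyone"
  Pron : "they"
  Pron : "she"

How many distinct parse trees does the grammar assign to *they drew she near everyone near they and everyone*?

9

Two of the 9 distinct bracketings:
[S [NP [Pron they]] [VP [V drew] [NP [NP [Pron she]] [PP [P near] [NP [NP [Pron everyone]] [PP [P near] [NP [NP [Pron they]] [Conj and] [NP [Pron everyone]]]]]]]]]
[S [NP [Pron they]] [VP [V drew] [NP [NP [Pron she]] [PP [P near] [NP [NP [NP [Pron everyone]] [PP [P near] [NP [Pron they]]]] [Conj and] [NP [Pron everyone]]]]]]]
The trees differ in how a recursive rule is bracketed over the same span.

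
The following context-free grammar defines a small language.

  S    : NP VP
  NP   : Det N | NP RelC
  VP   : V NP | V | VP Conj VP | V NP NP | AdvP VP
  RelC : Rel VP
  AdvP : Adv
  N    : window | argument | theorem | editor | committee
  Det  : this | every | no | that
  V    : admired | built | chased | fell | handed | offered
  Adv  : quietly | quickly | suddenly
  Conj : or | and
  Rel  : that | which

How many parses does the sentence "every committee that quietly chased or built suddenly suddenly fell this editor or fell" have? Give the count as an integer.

Two of the 6 distinct bracketings:
[S [NP [NP [Det every] [N committee]] [RelC [Rel that] [VP [VP [AdvP [Adv quietly]] [VP [V chased]]] [Conj or] [VP [V built]]]]] [VP [VP [AdvP [Adv suddenly]] [VP [AdvP [Adv suddenly]] [VP [V fell] [NP [Det this] [N editor]]]]] [Conj or] [VP [V fell]]]]
[S [NP [NP [Det every] [N committee]] [RelC [Rel that] [VP [VP [AdvP [Adv quietly]] [VP [V chased]]] [Conj or] [VP [V built]]]]] [VP [AdvP [Adv suddenly]] [VP [VP [AdvP [Adv suddenly]] [VP [V fell] [NP [Det this] [N editor]]]] [Conj or] [VP [V fell]]]]]
The trees differ in how a recursive rule is bracketed over the same span.

6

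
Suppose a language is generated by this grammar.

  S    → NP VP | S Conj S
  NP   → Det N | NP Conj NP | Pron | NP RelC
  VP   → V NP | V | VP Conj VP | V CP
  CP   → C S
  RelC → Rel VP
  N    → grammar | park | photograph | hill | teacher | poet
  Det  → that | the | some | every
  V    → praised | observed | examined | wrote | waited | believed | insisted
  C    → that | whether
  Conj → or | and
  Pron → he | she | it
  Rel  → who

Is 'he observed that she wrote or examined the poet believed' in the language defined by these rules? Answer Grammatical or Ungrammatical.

For S → NP VP, the only prefix that parses as NP is 'he', but the remainder 'observed that she wrote or examined the poet believed' is not a VP under these rules. The alternative S rule S → S Conj S likewise has no satisfying split.

Ungrammatical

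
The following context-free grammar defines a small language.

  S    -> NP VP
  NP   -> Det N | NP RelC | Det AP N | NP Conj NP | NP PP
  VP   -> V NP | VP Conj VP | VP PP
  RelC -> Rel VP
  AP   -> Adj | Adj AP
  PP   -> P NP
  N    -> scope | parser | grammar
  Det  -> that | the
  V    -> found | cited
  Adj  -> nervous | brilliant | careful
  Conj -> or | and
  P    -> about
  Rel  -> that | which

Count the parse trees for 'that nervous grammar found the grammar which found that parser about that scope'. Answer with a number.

Two of the 4 distinct bracketings:
[S [NP [Det that] [AP [Adj nervous]] [N grammar]] [VP [V found] [NP [NP [Det the] [N grammar]] [RelC [Rel which] [VP [V found] [NP [NP [Det that] [N parser]] [PP [P about] [NP [Det that] [N scope]]]]]]]]]
[S [NP [Det that] [AP [Adj nervous]] [N grammar]] [VP [V found] [NP [NP [Det the] [N grammar]] [RelC [Rel which] [VP [VP [V found] [NP [Det that] [N parser]]] [PP [P about] [NP [Det that] [N scope]]]]]]]]
The difference turns on whether NP → NP PP is used at the relevant span, versus an alternative expansion of NP.

4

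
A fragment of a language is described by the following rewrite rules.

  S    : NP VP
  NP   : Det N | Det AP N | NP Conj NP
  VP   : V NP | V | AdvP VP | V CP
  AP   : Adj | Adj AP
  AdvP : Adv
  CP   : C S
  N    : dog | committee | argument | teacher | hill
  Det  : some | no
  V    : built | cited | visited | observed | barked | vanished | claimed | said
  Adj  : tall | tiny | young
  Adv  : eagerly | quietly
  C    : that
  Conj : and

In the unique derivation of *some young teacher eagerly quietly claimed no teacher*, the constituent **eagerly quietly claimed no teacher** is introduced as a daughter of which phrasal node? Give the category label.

S
  NP
    Det: some
    AP
      Adj: young
    N: teacher
  VP
    AdvP
      Adv: eagerly
    VP
      AdvP
        Adv: quietly
      VP
        V: claimed
        NP
          Det: no
          N: teacher
The span 'eagerly quietly claimed no teacher' is the VP node built by VP → AdvP VP.
Its mother is the S built by S → NP VP.

S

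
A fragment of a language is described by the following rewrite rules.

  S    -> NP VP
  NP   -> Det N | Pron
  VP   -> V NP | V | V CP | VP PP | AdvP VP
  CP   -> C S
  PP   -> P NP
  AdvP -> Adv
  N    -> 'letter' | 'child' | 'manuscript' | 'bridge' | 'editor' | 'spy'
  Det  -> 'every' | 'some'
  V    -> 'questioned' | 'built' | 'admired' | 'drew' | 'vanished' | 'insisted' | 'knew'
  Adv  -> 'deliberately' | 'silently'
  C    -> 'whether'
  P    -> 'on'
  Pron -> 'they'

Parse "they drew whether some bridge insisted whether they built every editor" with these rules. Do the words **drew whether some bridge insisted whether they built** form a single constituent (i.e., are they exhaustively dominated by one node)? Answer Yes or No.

No

[S [NP [Pron they]] [VP [V drew] [CP [C whether] [S [NP [Det some] [N bridge]] [VP [V insisted] [CP [C whether] [S [NP [Pron they]] [VP [V built] [NP [Det every] [N editor]]]]]]]]]]
The smallest constituent containing 'drew whether some bridge insisted whether they built' is the VP spanning 'drew whether some bridge insisted whether they built every editor'; no single node in the tree dominates exactly the given words.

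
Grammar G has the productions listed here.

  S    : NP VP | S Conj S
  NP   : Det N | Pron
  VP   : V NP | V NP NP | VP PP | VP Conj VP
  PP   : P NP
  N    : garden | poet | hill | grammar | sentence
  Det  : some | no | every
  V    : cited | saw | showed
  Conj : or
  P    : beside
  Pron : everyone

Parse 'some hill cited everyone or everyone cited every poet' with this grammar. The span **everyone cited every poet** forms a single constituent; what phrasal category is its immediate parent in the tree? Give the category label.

S
  S
    NP
      Det: some
      N: hill
    VP
      V: cited
      NP
        Pron: everyone
  Conj: or
  S
    NP
      Pron: everyone
    VP
      V: cited
      NP
        Det: every
        N: poet
The span 'everyone cited every poet' is the S node built by S → NP VP.
Its mother is the S built by S → S Conj S.

S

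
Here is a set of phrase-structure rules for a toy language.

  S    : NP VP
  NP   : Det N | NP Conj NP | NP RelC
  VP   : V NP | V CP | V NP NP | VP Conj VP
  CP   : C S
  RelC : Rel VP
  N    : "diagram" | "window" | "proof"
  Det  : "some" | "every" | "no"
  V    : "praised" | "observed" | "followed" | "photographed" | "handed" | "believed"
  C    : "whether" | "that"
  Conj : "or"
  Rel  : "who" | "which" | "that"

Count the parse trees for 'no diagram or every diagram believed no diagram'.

[S [NP [NP [Det no] [N diagram]] [Conj or] [NP [Det every] [N diagram]]] [VP [V believed] [NP [Det no] [N diagram]]]]
No rule offers an alternative attachment or grouping for any span, so this is the only derivation.

1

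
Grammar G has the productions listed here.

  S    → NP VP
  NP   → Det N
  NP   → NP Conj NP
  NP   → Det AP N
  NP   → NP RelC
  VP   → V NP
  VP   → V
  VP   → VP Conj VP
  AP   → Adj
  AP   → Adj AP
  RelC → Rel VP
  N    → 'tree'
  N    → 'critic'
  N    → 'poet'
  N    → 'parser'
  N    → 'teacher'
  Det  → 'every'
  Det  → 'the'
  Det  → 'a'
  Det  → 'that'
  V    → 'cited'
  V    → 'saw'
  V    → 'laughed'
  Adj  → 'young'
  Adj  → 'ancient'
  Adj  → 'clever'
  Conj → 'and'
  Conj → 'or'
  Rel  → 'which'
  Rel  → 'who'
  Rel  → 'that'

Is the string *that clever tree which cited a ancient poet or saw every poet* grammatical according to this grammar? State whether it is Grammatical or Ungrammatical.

For S → NP VP, every NP-prefix leaves a non-VP remainder: after 'that clever tree' the remainder is not a VP; after 'that clever tree which cited' the remainder is not a VP; after 'that clever tree which cited a ancient poet' the remainder is not a VP (and 1 more).

Ungrammatical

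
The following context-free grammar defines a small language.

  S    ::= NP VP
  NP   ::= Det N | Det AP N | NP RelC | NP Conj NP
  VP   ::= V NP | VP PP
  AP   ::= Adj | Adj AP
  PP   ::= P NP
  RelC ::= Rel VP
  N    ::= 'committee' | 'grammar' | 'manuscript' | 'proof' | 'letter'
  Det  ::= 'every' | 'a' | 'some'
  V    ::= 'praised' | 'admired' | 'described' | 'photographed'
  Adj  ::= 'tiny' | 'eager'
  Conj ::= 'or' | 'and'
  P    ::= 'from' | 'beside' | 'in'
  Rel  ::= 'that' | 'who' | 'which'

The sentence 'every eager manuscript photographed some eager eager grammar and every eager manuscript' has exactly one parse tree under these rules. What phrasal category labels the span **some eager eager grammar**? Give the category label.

[S [NP [Det every] [AP [Adj eager]] [N manuscript]] [VP [V photographed] [NP [NP [Det some] [AP [Adj eager] [AP [Adj eager]]] [N grammar]] [Conj and] [NP [Det every] [AP [Adj eager]] [N manuscript]]]]]
The span 'some eager eager grammar' is the NP node built by NP → Det AP N.

NP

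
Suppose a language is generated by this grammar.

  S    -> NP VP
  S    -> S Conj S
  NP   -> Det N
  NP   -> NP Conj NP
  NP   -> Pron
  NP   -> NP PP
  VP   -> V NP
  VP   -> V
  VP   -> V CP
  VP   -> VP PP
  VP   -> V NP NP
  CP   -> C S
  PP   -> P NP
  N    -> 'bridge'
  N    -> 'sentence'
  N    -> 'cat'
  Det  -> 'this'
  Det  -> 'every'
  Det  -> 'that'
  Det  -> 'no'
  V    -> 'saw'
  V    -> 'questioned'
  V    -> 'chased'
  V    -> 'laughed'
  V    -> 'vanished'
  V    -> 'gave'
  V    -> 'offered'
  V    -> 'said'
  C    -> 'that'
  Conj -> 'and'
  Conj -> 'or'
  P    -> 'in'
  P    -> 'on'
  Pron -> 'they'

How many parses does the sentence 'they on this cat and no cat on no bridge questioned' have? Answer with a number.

Two of the 5 distinct bracketings:
[S [NP [NP [NP [Pron they]] [PP [P on] [NP [Det this] [N cat]]]] [Conj and] [NP [NP [Det no] [N cat]] [PP [P on] [NP [Det no] [N bridge]]]]] [VP [V questioned]]]
[S [NP [NP [Pron they]] [PP [P on] [NP [NP [Det this] [N cat]] [Conj and] [NP [NP [Det no] [N cat]] [PP [P on] [NP [Det no] [N bridge]]]]]]] [VP [V questioned]]]
The trees differ in how a recursive rule is bracketed over the same span.

5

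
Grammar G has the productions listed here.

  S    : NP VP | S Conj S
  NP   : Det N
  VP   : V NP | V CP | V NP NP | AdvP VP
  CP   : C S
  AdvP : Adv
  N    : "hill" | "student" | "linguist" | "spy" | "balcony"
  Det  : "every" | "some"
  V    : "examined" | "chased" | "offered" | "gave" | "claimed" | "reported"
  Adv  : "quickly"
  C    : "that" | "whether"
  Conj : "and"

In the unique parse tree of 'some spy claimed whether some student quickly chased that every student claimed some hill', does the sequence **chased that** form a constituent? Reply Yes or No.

No

[S [NP [Det some] [N spy]] [VP [V claimed] [CP [C whether] [S [NP [Det some] [N student]] [VP [AdvP [Adv quickly]] [VP [V chased] [CP [C that] [S [NP [Det every] [N student]] [VP [V claimed] [NP [Det some] [N hill]]]]]]]]]]]
The smallest constituent containing 'chased that' is the VP spanning 'chased that every student claimed some hill'; no single node in the tree dominates exactly the given words.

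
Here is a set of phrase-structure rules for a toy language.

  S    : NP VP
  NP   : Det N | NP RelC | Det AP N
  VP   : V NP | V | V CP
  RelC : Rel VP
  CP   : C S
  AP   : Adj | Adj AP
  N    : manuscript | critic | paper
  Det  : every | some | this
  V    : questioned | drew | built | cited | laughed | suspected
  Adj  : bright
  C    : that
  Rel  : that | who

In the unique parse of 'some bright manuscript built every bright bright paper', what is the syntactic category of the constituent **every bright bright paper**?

NP

[S [NP [Det some] [AP [Adj bright]] [N manuscript]] [VP [V built] [NP [Det every] [AP [Adj bright] [AP [Adj bright]]] [N paper]]]]
The span 'every bright bright paper' is the NP node built by NP → Det AP N.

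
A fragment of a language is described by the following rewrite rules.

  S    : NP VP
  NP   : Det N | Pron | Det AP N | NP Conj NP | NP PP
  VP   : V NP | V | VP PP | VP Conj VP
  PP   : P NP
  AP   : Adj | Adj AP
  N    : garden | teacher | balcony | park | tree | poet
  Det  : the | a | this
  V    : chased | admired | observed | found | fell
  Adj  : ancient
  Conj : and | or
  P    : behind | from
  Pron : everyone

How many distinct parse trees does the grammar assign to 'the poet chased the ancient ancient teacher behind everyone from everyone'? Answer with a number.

Two of the 5 distinct bracketings:
[S [NP [Det the] [N poet]] [VP [V chased] [NP [NP [Det the] [AP [Adj ancient] [AP [Adj ancient]]] [N teacher]] [PP [P behind] [NP [NP [Pron everyone]] [PP [P from] [NP [Pron everyone]]]]]]]]
[S [NP [Det the] [N poet]] [VP [V chased] [NP [NP [NP [Det the] [AP [Adj ancient] [AP [Adj ancient]]] [N teacher]] [PP [P behind] [NP [Pron everyone]]]] [PP [P from] [NP [Pron everyone]]]]]]
The trees differ in how a recursive rule is bracketed over the same span.

5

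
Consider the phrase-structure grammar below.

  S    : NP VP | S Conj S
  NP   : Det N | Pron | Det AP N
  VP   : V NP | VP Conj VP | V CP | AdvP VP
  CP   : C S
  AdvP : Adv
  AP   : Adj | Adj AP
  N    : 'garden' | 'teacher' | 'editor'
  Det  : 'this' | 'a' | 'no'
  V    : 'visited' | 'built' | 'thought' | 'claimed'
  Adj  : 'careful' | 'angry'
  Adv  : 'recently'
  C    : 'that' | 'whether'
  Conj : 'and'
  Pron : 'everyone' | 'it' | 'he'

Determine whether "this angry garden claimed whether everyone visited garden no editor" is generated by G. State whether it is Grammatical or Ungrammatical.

A V word can never sit immediately before an N word in any string this grammar generates, so the substring 'visited garden' rules out a derivation.

Ungrammatical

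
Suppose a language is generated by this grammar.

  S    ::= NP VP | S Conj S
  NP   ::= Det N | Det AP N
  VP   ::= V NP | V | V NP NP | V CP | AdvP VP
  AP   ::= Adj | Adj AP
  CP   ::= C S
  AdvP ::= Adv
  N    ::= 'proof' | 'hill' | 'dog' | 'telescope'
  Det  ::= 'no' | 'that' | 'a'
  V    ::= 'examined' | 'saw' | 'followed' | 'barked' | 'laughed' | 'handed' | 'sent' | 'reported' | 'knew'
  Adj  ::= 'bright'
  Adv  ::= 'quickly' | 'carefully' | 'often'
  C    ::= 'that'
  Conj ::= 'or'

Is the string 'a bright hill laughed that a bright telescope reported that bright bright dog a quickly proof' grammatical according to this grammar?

Ungrammatical

A Det word can never sit immediately before an Adv word in any string this grammar generates, so the substring 'a quickly' rules out a derivation.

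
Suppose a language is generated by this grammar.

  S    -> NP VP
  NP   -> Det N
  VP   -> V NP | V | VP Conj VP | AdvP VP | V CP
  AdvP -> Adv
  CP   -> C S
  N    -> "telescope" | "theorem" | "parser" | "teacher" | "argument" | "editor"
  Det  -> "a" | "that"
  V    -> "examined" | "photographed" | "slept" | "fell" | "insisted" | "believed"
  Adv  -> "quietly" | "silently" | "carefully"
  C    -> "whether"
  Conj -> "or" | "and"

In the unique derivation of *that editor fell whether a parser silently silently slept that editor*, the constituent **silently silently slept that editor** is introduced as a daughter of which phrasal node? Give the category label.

S

[S [NP [Det that] [N editor]] [VP [V fell] [CP [C whether] [S [NP [Det a] [N parser]] [VP [AdvP [Adv silently]] [VP [AdvP [Adv silently]] [VP [V slept] [NP [Det that] [N editor]]]]]]]]]
The span 'silently silently slept that editor' is the VP node built by VP → AdvP VP.
Its mother is the S built by S → NP VP.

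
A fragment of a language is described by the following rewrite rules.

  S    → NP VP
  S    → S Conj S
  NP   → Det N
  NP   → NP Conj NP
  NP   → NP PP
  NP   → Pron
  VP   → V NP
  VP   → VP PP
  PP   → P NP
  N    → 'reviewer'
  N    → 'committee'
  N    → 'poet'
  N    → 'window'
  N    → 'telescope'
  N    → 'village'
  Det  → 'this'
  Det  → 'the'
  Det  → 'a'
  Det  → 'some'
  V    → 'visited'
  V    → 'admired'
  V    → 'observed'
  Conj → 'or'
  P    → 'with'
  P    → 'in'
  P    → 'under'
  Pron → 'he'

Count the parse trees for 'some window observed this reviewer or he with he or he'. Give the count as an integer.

Two of the 6 distinct bracketings:
[S [NP [Det some] [N window]] [VP [V observed] [NP [NP [Det this] [N reviewer]] [Conj or] [NP [NP [NP [Pron he]] [PP [P with] [NP [Pron he]]]] [Conj or] [NP [Pron he]]]]]]
[S [NP [Det some] [N window]] [VP [V observed] [NP [NP [Det this] [N reviewer]] [Conj or] [NP [NP [Pron he]] [PP [P with] [NP [NP [Pron he]] [Conj or] [NP [Pron he]]]]]]]]
The trees differ in how a recursive rule is bracketed over the same span.

6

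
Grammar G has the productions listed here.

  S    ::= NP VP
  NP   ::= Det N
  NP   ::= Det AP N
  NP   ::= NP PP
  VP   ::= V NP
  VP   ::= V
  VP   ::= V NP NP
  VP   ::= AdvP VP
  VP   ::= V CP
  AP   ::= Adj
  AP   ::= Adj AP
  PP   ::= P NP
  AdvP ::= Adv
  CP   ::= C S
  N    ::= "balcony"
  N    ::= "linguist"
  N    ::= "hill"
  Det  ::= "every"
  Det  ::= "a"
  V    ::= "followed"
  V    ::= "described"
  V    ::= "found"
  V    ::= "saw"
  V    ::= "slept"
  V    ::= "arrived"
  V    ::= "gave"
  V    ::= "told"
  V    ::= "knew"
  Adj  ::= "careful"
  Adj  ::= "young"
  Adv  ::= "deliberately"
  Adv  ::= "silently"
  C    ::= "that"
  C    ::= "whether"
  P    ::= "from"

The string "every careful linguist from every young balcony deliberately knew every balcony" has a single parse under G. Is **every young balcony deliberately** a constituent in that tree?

No

[S [NP [NP [Det every] [AP [Adj careful]] [N linguist]] [PP [P from] [NP [Det every] [AP [Adj young]] [N balcony]]]] [VP [AdvP [Adv deliberately]] [VP [V knew] [NP [Det every] [N balcony]]]]]
The smallest constituent containing 'every young balcony deliberately' is the S spanning 'every careful linguist from every young balcony deliberately knew every balcony'; no single node in the tree dominates exactly the given words.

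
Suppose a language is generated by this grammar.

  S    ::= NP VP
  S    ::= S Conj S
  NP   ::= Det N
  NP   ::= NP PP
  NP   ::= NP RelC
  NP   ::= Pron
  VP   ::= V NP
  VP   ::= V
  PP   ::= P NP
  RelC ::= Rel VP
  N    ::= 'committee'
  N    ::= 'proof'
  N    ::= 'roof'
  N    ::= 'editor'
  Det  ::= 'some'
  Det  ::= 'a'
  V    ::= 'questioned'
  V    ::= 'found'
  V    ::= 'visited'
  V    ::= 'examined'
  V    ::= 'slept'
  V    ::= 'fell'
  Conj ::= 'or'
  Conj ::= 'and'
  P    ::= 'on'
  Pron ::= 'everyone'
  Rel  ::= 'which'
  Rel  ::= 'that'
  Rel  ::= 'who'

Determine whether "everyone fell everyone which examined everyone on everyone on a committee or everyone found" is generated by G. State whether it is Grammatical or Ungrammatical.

Grammatical

S
  S
    NP
      Pron: everyone
    VP
      V: fell
      NP
        NP
          NP
            Pron: everyone
          RelC
            Rel: which
            VP
              V: examined
              NP
                Pron: everyone
        PP
          P: on
          NP
            NP
              Pron: everyone
            PP
              P: on
              NP
                Det: a
                N: committee
  Conj: or
  S
    NP
      Pron: everyone
    VP
      V: found
Each bracket corresponds to one application of a listed rule, so the string is derivable from S.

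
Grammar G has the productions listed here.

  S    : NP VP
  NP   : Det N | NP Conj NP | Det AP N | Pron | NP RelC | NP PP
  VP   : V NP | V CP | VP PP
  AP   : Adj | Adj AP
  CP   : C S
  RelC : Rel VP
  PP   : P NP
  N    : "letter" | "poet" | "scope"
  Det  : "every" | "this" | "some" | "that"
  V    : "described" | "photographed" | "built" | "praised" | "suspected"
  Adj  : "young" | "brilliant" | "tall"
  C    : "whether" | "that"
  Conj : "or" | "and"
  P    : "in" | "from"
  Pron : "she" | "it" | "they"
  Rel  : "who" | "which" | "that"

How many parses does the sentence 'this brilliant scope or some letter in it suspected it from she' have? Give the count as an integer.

4

Two of the 4 distinct bracketings:
[S [NP [NP [Det this] [AP [Adj brilliant]] [N scope]] [Conj or] [NP [NP [Det some] [N letter]] [PP [P in] [NP [Pron it]]]]] [VP [V suspected] [NP [NP [Pron it]] [PP [P from] [NP [Pron she]]]]]]
[S [NP [NP [Det this] [AP [Adj brilliant]] [N scope]] [Conj or] [NP [NP [Det some] [N letter]] [PP [P in] [NP [Pron it]]]]] [VP [VP [V suspected] [NP [Pron it]]] [PP [P from] [NP [Pron she]]]]]
The difference turns on whether VP → VP PP is used at the relevant span, versus an alternative expansion of VP.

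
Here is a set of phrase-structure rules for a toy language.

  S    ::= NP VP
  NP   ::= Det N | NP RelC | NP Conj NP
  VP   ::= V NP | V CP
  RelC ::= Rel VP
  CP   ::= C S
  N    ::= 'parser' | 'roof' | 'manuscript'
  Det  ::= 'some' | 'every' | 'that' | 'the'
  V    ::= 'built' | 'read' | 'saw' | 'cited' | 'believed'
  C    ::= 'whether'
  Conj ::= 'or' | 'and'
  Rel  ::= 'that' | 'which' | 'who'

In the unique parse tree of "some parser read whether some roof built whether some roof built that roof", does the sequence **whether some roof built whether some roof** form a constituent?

[S [NP [Det some] [N parser]] [VP [V read] [CP [C whether] [S [NP [Det some] [N roof]] [VP [V built] [CP [C whether] [S [NP [Det some] [N roof]] [VP [V built] [NP [Det that] [N roof]]]]]]]]]]
The smallest constituent containing 'whether some roof built whether some roof' is the CP spanning 'whether some roof built whether some roof built that roof'; no single node in the tree dominates exactly the given words.

No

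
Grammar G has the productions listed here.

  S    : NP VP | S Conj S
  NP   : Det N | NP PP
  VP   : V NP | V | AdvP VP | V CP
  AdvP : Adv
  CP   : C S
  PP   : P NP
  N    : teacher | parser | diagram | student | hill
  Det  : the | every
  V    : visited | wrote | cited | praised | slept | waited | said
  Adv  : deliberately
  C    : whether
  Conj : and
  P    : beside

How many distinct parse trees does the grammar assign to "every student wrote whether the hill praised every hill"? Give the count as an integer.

[S [NP [Det every] [N student]] [VP [V wrote] [CP [C whether] [S [NP [Det the] [N hill]] [VP [V praised] [NP [Det every] [N hill]]]]]]]
No rule offers an alternative attachment or grouping for any span, so this is the only derivation.

1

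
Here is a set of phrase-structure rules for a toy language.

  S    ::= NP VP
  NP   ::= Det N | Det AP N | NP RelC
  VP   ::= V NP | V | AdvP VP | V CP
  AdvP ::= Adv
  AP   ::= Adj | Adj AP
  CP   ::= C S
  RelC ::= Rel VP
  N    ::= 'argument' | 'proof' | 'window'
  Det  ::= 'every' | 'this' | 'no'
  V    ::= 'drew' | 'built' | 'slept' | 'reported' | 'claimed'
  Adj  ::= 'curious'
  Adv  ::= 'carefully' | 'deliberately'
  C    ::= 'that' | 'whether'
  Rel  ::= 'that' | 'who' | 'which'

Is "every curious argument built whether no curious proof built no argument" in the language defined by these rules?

Grammatical

[S [NP [Det every] [AP [Adj curious]] [N argument]] [VP [V built] [CP [C whether] [S [NP [Det no] [AP [Adj curious]] [N proof]] [VP [V built] [NP [Det no] [N argument]]]]]]]
Every word is introduced by a lexical rule and the phrasal rules combine the resulting categories into a single S.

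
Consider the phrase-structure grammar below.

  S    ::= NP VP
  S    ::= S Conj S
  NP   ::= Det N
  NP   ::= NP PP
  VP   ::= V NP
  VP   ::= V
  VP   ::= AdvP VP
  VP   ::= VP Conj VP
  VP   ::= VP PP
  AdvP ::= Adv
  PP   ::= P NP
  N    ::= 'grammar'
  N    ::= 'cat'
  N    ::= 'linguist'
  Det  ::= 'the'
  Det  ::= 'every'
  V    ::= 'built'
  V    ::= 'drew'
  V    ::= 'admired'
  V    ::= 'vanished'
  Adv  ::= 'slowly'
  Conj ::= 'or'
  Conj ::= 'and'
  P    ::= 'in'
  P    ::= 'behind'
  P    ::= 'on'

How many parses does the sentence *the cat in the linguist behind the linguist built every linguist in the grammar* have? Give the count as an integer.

Two of the 4 distinct bracketings:
[S [NP [NP [Det the] [N cat]] [PP [P in] [NP [NP [Det the] [N linguist]] [PP [P behind] [NP [Det the] [N linguist]]]]]] [VP [V built] [NP [NP [Det every] [N linguist]] [PP [P in] [NP [Det the] [N grammar]]]]]]
[S [NP [NP [Det the] [N cat]] [PP [P in] [NP [NP [Det the] [N linguist]] [PP [P behind] [NP [Det the] [N linguist]]]]]] [VP [VP [V built] [NP [Det every] [N linguist]]] [PP [P in] [NP [Det the] [N grammar]]]]]
The difference turns on whether VP → VP PP is used at the relevant span, versus an alternative expansion of VP.

4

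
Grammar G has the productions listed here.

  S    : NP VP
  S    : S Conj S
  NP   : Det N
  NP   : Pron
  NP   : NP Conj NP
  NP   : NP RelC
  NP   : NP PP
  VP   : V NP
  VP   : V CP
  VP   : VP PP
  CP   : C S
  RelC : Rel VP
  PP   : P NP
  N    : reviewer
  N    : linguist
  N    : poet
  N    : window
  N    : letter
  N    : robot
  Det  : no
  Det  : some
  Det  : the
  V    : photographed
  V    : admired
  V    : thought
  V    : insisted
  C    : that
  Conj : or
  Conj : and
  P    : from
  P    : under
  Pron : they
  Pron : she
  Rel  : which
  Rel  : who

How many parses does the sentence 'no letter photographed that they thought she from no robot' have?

3

Two of the 3 distinct bracketings:
[S [NP [Det no] [N letter]] [VP [V photographed] [CP [C that] [S [NP [Pron they]] [VP [V thought] [NP [NP [Pron she]] [PP [P from] [NP [Det no] [N robot]]]]]]]]]
[S [NP [Det no] [N letter]] [VP [V photographed] [CP [C that] [S [NP [Pron they]] [VP [VP [V thought] [NP [Pron she]]] [PP [P from] [NP [Det no] [N robot]]]]]]]]
The difference turns on whether NP → NP PP is used at the relevant span, versus an alternative expansion of NP.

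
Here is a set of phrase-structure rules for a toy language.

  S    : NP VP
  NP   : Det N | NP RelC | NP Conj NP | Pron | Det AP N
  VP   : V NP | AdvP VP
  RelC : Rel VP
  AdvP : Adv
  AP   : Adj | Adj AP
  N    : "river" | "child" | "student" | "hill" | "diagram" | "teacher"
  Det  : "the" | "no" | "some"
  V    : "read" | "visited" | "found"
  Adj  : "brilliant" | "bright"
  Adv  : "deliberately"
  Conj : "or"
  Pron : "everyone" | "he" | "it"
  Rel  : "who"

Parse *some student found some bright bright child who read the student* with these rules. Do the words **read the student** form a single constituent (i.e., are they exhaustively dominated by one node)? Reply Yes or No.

[S [NP [Det some] [N student]] [VP [V found] [NP [NP [Det some] [AP [Adj bright] [AP [Adj bright]]] [N child]] [RelC [Rel who] [VP [V read] [NP [Det the] [N student]]]]]]]
The words 'read the student' are exhaustively dominated by a single VP node (built by VP → V NP), so they form a constituent.

Yes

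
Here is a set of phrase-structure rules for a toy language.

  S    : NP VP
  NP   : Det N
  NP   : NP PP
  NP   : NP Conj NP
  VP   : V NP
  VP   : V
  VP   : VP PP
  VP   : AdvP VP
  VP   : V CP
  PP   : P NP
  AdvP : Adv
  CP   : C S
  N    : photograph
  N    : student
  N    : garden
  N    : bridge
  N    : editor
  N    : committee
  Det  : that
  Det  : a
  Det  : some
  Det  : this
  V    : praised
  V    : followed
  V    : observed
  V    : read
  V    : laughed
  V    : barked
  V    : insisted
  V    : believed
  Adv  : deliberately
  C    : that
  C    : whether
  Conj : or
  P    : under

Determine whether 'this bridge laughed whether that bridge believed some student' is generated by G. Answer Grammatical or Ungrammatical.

[S [NP [Det this] [N bridge]] [VP [V laughed] [CP [C whether] [S [NP [Det that] [N bridge]] [VP [V believed] [NP [Det some] [N student]]]]]]]
Every word is introduced by a lexical rule and the phrasal rules combine the resulting categories into a single S.

Grammatical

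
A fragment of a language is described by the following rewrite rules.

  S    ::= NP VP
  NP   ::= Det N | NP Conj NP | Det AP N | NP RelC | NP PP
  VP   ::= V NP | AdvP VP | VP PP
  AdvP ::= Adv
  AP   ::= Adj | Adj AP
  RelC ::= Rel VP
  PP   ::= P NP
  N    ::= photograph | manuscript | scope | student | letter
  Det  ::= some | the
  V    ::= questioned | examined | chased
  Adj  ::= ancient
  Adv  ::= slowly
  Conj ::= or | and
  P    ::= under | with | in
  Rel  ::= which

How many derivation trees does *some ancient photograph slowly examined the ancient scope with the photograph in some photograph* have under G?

9

Two of the 9 distinct bracketings:
[S [NP [Det some] [AP [Adj ancient]] [N photograph]] [VP [AdvP [Adv slowly]] [VP [V examined] [NP [NP [Det the] [AP [Adj ancient]] [N scope]] [PP [P with] [NP [NP [Det the] [N photograph]] [PP [P in] [NP [Det some] [N photograph]]]]]]]]]
[S [NP [Det some] [AP [Adj ancient]] [N photograph]] [VP [AdvP [Adv slowly]] [VP [V examined] [NP [NP [NP [Det the] [AP [Adj ancient]] [N scope]] [PP [P with] [NP [Det the] [N photograph]]]] [PP [P in] [NP [Det some] [N photograph]]]]]]]
The trees differ in how a recursive rule is bracketed over the same span.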